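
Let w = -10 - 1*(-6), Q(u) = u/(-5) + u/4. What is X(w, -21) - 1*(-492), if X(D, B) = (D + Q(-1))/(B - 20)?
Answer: 403521/820 ≈ 492.10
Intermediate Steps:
Q(u) = u/20 (Q(u) = u*(-⅕) + u*(¼) = -u/5 + u/4 = u/20)
w = -4 (w = -10 + 6 = -4)
X(D, B) = (-1/20 + D)/(-20 + B) (X(D, B) = (D + (1/20)*(-1))/(B - 20) = (D - 1/20)/(-20 + B) = (-1/20 + D)/(-20 + B))
X(w, -21) - 1*(-492) = (-1/20 - 4)/(-20 - 21) - 1*(-492) = -81/20/(-41) + 492 = -1/41*(-81/20) + 492 = 81/820 + 492 = 403521/820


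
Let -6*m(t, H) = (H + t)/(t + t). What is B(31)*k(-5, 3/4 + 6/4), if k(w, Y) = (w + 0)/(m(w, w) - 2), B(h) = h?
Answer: 930/13 ≈ 71.538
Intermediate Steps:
m(t, H) = -(H + t)/(12*t) (m(t, H) = -(H + t)/(6*(t + t)) = -(H + t)/(6*(2*t)) = -(H + t)*1/(2*t)/6 = -(H + t)/(12*t))
k(w, Y) = -6*w/13 (k(w, Y) = (w + 0)/((-w - w)/(12*w) - 2) = w/((-2*w)/(12*w) - 2) = w/(-⅙ - 2) = w/(-13/6) = w*(-6/13) = -6*w/13)
B(31)*k(-5, 3/4 + 6/4) = 31*(-6/13*(-5)) = 31*(30/13) = 930/13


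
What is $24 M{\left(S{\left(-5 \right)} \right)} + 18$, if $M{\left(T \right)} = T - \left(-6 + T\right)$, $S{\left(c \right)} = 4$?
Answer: $162$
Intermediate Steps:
$M{\left(T \right)} = 6$
$24 M{\left(S{\left(-5 \right)} \right)} + 18 = 24 \cdot 6 + 18 = 144 + 18 = 162$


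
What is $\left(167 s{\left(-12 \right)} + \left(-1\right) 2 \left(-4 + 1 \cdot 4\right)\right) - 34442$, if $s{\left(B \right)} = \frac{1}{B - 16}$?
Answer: $- \frac{964543}{28} \approx -34448.0$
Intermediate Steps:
$s{\left(B \right)} = \frac{1}{-16 + B}$
$\left(167 s{\left(-12 \right)} + \left(-1\right) 2 \left(-4 + 1 \cdot 4\right)\right) - 34442 = \left(\frac{167}{-16 - 12} + \left(-1\right) 2 \left(-4 + 1 \cdot 4\right)\right) - 34442 = \left(\frac{167}{-28} - 2 \left(-4 + 4\right)\right) - 34442 = \left(167 \left(- \frac{1}{28}\right) - 0\right) - 34442 = \left(- \frac{167}{28} + 0\right) - 34442 = - \frac{167}{28} - 34442 = - \frac{964543}{28}$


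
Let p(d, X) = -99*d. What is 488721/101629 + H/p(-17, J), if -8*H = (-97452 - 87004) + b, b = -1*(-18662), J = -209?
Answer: 1064982635/62196948 ≈ 17.123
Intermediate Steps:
b = 18662
H = 82897/4 (H = -((-97452 - 87004) + 18662)/8 = -(-184456 + 18662)/8 = -⅛*(-165794) = 82897/4 ≈ 20724.)
488721/101629 + H/p(-17, J) = 488721/101629 + 82897/(4*((-99*(-17)))) = 488721*(1/101629) + (82897/4)/1683 = 488721/101629 + (82897/4)*(1/1683) = 488721/101629 + 82897/6732 = 1064982635/62196948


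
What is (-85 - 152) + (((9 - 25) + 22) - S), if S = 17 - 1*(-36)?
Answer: -284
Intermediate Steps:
S = 53 (S = 17 + 36 = 53)
(-85 - 152) + (((9 - 25) + 22) - S) = (-85 - 152) + (((9 - 25) + 22) - 1*53) = -237 + ((-16 + 22) - 53) = -237 + (6 - 53) = -237 - 47 = -284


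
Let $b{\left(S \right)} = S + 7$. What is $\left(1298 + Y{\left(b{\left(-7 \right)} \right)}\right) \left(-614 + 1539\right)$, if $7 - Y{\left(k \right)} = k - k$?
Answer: $1207125$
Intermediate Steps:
$b{\left(S \right)} = 7 + S$
$Y{\left(k \right)} = 7$ ($Y{\left(k \right)} = 7 - \left(k - k\right) = 7 - 0 = 7 + 0 = 7$)
$\left(1298 + Y{\left(b{\left(-7 \right)} \right)}\right) \left(-614 + 1539\right) = \left(1298 + 7\right) \left(-614 + 1539\right) = 1305 \cdot 925 = 1207125$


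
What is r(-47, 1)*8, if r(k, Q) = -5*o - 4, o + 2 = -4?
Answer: 208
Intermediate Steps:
o = -6 (o = -2 - 4 = -6)
r(k, Q) = 26 (r(k, Q) = -5*(-6) - 4 = 30 - 4 = 26)
r(-47, 1)*8 = 26*8 = 208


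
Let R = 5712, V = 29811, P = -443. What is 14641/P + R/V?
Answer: -144644145/4402091 ≈ -32.858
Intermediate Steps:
14641/P + R/V = 14641/(-443) + 5712/29811 = 14641*(-1/443) + 5712*(1/29811) = -14641/443 + 1904/9937 = -144644145/4402091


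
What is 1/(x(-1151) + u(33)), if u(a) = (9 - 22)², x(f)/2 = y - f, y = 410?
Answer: 1/3291 ≈ 0.00030386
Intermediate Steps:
x(f) = 820 - 2*f (x(f) = 2*(410 - f) = 820 - 2*f)
u(a) = 169 (u(a) = (-13)² = 169)
1/(x(-1151) + u(33)) = 1/((820 - 2*(-1151)) + 169) = 1/((820 + 2302) + 169) = 1/(3122 + 169) = 1/3291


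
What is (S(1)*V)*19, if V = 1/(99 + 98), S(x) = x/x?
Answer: 19/197 ≈ 0.096447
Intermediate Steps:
S(x) = 1
V = 1/197 ≈ 0.0050761
(S(1)*V)*19 = (1*(1/197))*19 = (1/197)*19 = 19/197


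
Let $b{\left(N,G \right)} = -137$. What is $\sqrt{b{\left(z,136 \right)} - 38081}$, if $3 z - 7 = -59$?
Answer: $i \sqrt{38218} \approx 195.49 i$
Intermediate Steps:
$z = - \frac{52}{3}$ ($z = \frac{7}{3} + \frac{1}{3} \left(-59\right) = \frac{7}{3} - \frac{59}{3} = - \frac{52}{3} \approx -17.333$)
$\sqrt{b{\left(z,136 \right)} - 38081} = \sqrt{-137 - 38081} = \sqrt{-38218} = i \sqrt{38218}$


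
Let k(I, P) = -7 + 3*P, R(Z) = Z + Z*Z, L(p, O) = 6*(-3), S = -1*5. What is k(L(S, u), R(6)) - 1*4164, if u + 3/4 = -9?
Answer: -4045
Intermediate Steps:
S = -5
u = -39/4 (u = -¾ - 9 = -39/4 ≈ -9.7500)
L(p, O) = -18
R(Z) = Z + Z²
k(L(S, u), R(6)) - 1*4164 = (-7 + 3*(6*(1 + 6))) - 1*4164 = (-7 + 3*(6*7)) - 4164 = (-7 + 3*42) - 4164 = (-7 + 126) - 4164 = 119 - 4164 = -4045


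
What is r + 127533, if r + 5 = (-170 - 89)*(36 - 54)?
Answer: 132190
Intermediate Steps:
r = 4657 (r = -5 + (-170 - 89)*(36 - 54) = -5 - 259*(-18) = -5 + 4662 = 4657)
r + 127533 = 4657 + 127533 = 132190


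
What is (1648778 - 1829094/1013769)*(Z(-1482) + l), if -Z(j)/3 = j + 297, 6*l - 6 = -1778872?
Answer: -489613850209656128/1013769 ≈ -4.8296e+11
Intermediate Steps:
l = -889433/3 (l = 1 + (⅙)*(-1778872) = 1 - 889436/3 = -889433/3 ≈ -2.9648e+5)
Z(j) = -891 - 3*j (Z(j) = -3*(j + 297) = -3*(297 + j) = -891 - 3*j)
(1648778 - 1829094/1013769)*(Z(-1482) + l) = (1648778 - 1829094/1013769)*((-891 - 3*(-1482)) - 889433/3) = (1648778 - 1829094*1/1013769)*((-891 + 4446) - 889433/3) = (1648778 - 609698/337923)*(3555 - 889433/3) = (557159398396/337923)*(-878768/3) = -489613850209656128/1013769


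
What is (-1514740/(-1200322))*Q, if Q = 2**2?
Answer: 3029480/600161 ≈ 5.0478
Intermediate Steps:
Q = 4
(-1514740/(-1200322))*Q = -1514740/(-1200322)*4 = -1514740*(-1/1200322)*4 = (757370/600161)*4 = 3029480/600161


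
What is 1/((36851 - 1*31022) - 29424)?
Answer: -1/23595 ≈ -4.2382e-5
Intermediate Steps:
1/((36851 - 1*31022) - 29424) = 1/((36851 - 31022) - 29424) = 1/(5829 - 29424) = 1/(-23595) = -1/23595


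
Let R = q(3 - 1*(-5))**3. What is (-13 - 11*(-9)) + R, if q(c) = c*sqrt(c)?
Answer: 86 + 8192*sqrt(2) ≈ 11671.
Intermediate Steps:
q(c) = c**(3/2)
R = 8192*sqrt(2) (R = ((3 - 1*(-5))**(3/2))**3 = ((3 + 5)**(3/2))**3 = (8**(3/2))**3 = (16*sqrt(2))**3 = 8192*sqrt(2) ≈ 11585.)
(-13 - 11*(-9)) + R = (-13 - 11*(-9)) + 8192*sqrt(2) = (-13 + 99) + 8192*sqrt(2) = 86 + 8192*sqrt(2)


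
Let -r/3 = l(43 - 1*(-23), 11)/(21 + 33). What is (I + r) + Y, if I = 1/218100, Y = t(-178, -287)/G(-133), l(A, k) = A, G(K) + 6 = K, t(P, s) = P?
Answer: -72336361/30315900 ≈ -2.3861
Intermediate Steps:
G(K) = -6 + K
Y = 178/139 (Y = -178/(-6 - 133) = -178/(-139) = -178*(-1/139) = 178/139 ≈ 1.2806)
r = -11/3 (r = -3*(43 - 1*(-23))/(21 + 33) = -3*(43 + 23)/54 = -198/54 = -3*11/9 = -11/3 ≈ -3.6667)
I = 1/218100 ≈ 4.5851e-6
(I + r) + Y = (1/218100 - 11/3) + 178/139 = -799699/218100 + 178/139 = -72336361/30315900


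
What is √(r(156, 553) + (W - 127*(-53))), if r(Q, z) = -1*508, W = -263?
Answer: 2*√1490 ≈ 77.201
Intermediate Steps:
r(Q, z) = -508
√(r(156, 553) + (W - 127*(-53))) = √(-508 + (-263 - 127*(-53))) = √(-508 + (-263 + 6731)) = √(-508 + 6468) = √5960 = 2*√1490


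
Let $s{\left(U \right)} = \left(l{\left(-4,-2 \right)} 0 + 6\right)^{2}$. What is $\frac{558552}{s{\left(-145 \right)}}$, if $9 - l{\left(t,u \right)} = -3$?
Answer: $\frac{46546}{3} \approx 15515.0$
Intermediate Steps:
$l{\left(t,u \right)} = 12$ ($l{\left(t,u \right)} = 9 - -3 = 9 + 3 = 12$)
$s{\left(U \right)} = 36$ ($s{\left(U \right)} = \left(12 \cdot 0 + 6\right)^{2} = \left(0 + 6\right)^{2} = 6^{2} = 36$)
$\frac{558552}{s{\left(-145 \right)}} = \frac{558552}{36} = 558552 \cdot \frac{1}{36} = \frac{46546}{3}$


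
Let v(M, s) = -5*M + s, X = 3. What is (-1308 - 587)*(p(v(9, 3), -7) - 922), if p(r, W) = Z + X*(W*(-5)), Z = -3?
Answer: 1553900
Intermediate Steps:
v(M, s) = s - 5*M
p(r, W) = -3 - 15*W (p(r, W) = -3 + 3*(W*(-5)) = -3 + 3*(-5*W) = -3 - 15*W)
(-1308 - 587)*(p(v(9, 3), -7) - 922) = (-1308 - 587)*((-3 - 15*(-7)) - 922) = -1895*((-3 + 105) - 922) = -1895*(102 - 922) = -1895*(-820) = 1553900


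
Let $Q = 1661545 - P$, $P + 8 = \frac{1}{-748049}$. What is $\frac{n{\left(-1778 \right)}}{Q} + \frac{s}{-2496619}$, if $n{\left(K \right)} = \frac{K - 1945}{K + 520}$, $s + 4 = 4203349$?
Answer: $- \frac{386607738820581611451}{229629794226031840988} \approx -1.6836$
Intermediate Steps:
$s = 4203345$ ($s = -4 + 4203349 = 4203345$)
$P = - \frac{5984393}{748049}$ ($P = -8 + \frac{1}{-748049} = -8 - \frac{1}{748049} = - \frac{5984393}{748049} \approx -8.0$)
$n{\left(K \right)} = \frac{-1945 + K}{520 + K}$
$Q = \frac{1242923060098}{748049}$ ($Q = 1661545 - - \frac{5984393}{748049} = 1661545 + \frac{5984393}{748049} = \frac{1242923060098}{748049} \approx 1.6616 \cdot 10^{6}$)
$\frac{n{\left(-1778 \right)}}{Q} + \frac{s}{-2496619} = \frac{\frac{1}{520 - 1778} \left(-1945 - 1778\right)}{\frac{1242923060098}{748049}} + \frac{4203345}{-2496619} = \frac{1}{-1258} \left(-3723\right) \frac{748049}{1242923060098} + 4203345 \left(- \frac{1}{2496619}\right) = \left(- \frac{1}{1258}\right) \left(-3723\right) \frac{748049}{1242923060098} - \frac{4203345}{2496619} = \frac{219}{74} \cdot \frac{748049}{1242923060098} - \frac{4203345}{2496619} = \frac{163822731}{91976306447252} - \frac{4203345}{2496619} = - \frac{386607738820581611451}{229629794226031840988}$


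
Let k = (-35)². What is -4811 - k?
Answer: -6036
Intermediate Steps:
k = 1225
-4811 - k = -4811 - 1*1225 = -4811 - 1225 = -6036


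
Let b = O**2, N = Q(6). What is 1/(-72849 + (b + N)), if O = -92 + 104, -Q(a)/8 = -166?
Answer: -1/71377 ≈ -1.4010e-5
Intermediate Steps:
Q(a) = 1328 (Q(a) = -8*(-166) = 1328)
N = 1328
O = 12
b = 144 (b = 12**2 = 144)
1/(-72849 + (b + N)) = 1/(-72849 + (144 + 1328)) = 1/(-72849 + 1472) = 1/(-71377) = -1/71377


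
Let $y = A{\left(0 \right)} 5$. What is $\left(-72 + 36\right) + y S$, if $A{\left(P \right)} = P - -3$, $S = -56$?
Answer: $-876$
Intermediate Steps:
$A{\left(P \right)} = 3 + P$ ($A{\left(P \right)} = P + 3 = 3 + P$)
$y = 15$ ($y = \left(3 + 0\right) 5 = 3 \cdot 5 = 15$)
$\left(-72 + 36\right) + y S = \left(-72 + 36\right) + 15 \left(-56\right) = -36 - 840 = -876$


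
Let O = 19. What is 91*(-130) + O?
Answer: -11811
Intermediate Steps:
91*(-130) + O = 91*(-130) + 19 = -11830 + 19 = -11811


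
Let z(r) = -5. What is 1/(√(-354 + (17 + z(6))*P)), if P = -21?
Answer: -I*√606/606 ≈ -0.040622*I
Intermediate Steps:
1/(√(-354 + (17 + z(6))*P)) = 1/(√(-354 + (17 - 5)*(-21))) = 1/(√(-354 + 12*(-21))) = 1/(√(-354 - 252)) = 1/(√(-606)) = 1/(I*√606) = -I*√606/606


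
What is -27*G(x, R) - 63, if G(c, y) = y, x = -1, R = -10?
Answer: 207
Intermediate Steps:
-27*G(x, R) - 63 = -27*(-10) - 63 = 270 - 63 = 207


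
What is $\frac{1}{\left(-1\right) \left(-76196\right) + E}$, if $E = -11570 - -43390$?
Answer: $\frac{1}{108016} \approx 9.2579 \cdot 10^{-6}$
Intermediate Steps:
$E = 31820$ ($E = -11570 + 43390 = 31820$)
$\frac{1}{\left(-1\right) \left(-76196\right) + E} = \frac{1}{\left(-1\right) \left(-76196\right) + 31820} = \frac{1}{76196 + 31820} = \frac{1}{108016}$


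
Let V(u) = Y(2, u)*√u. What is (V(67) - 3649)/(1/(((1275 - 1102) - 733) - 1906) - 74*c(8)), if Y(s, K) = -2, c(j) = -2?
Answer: -8998434/364967 - 4932*√67/364967 ≈ -24.766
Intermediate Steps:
V(u) = -2*√u
(V(67) - 3649)/(1/(((1275 - 1102) - 733) - 1906) - 74*c(8)) = (-2*√67 - 3649)/(1/(((1275 - 1102) - 733) - 1906) - 74*(-2)) = (-3649 - 2*√67)/(1/((173 - 733) - 1906) + 148) = (-3649 - 2*√67)/(1/(-560 - 1906) + 148) = (-3649 - 2*√67)/(1/(-2466) + 148) = (-3649 - 2*√67)/(-1/2466 + 148) = (-3649 - 2*√67)/(364967/2466) = (-3649 - 2*√67)*(2466/364967) = -8998434/364967 - 4932*√67/364967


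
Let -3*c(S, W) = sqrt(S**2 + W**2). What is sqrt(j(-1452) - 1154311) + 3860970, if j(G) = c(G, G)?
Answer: 3860970 + sqrt(-1154311 - 484*sqrt(2)) ≈ 3.861e+6 + 1074.7*I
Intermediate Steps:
c(S, W) = -sqrt(S**2 + W**2)/3
j(G) = -sqrt(2)*sqrt(G**2)/3 (j(G) = -sqrt(G**2 + G**2)/3 = -sqrt(2)*sqrt(G**2)/3)
sqrt(j(-1452) - 1154311) + 3860970 = sqrt(-sqrt(2)*sqrt((-1452)**2)/3 - 1154311) + 3860970 = sqrt(-sqrt(2)*sqrt(2108304)/3 - 1154311) + 3860970 = sqrt(-1/3*sqrt(2)*1452 - 1154311) + 3860970 = sqrt(-484*sqrt(2) - 1154311) + 3860970 = sqrt(-1154311 - 484*sqrt(2)) + 3860970 = 3860970 + sqrt(-1154311 - 484*sqrt(2))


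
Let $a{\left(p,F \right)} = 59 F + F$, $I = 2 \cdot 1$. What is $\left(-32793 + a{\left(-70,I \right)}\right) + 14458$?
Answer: $-18215$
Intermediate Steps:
$I = 2$
$a{\left(p,F \right)} = 60 F$
$\left(-32793 + a{\left(-70,I \right)}\right) + 14458 = \left(-32793 + 60 \cdot 2\right) + 14458 = \left(-32793 + 120\right) + 14458 = -32673 + 14458 = -18215$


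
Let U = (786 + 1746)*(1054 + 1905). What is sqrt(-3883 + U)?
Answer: sqrt(7488305) ≈ 2736.5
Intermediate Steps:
U = 7492188 (U = 2532*2959 = 7492188)
sqrt(-3883 + U) = sqrt(-3883 + 7492188) = sqrt(7488305)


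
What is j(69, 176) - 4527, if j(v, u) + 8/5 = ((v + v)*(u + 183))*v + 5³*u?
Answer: 17179347/5 ≈ 3.4359e+6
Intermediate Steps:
j(v, u) = -8/5 + 125*u + 2*v²*(183 + u) (j(v, u) = -8/5 + (((v + v)*(u + 183))*v + 5³*u) = -8/5 + (((2*v)*(183 + u))*v + 125*u) = -8/5 + ((2*v*(183 + u))*v + 125*u) = -8/5 + (2*v²*(183 + u) + 125*u) = -8/5 + (125*u + 2*v²*(183 + u)) = -8/5 + 125*u + 2*v²*(183 + u))
j(69, 176) - 4527 = (-8/5 + 125*176 + 366*69² + 2*176*69²) - 4527 = (-8/5 + 22000 + 366*4761 + 2*176*4761) - 4527 = (-8/5 + 22000 + 1742526 + 1675872) - 4527 = 17201982/5 - 4527 = 17179347/5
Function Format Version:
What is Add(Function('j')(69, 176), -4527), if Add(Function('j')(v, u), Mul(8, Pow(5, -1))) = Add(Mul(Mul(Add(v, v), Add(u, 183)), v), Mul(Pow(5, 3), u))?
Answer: Rational(17179347, 5) ≈ 3.4359e+6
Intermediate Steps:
Function('j')(v, u) = Add(Rational(-8, 5), Mul(125, u), Mul(2, Pow(v, 2), Add(183, u))) (Function('j')(v, u) = Add(Rational(-8, 5), Add(Mul(Mul(Add(v, v), Add(u, 183)), v), Mul(Pow(5, 3), u))) = Add(Rational(-8, 5), Add(Mul(Mul(Mul(2, v), Add(183, u)), v), Mul(125, u))) = Add(Rational(-8, 5), Add(Mul(Mul(2, v, Add(183, u)), v), Mul(125, u))) = Add(Rational(-8, 5), Add(Mul(2, Pow(v, 2), Add(183, u)), Mul(125, u))) = Add(Rational(-8, 5), Add(Mul(125, u), Mul(2, Pow(v, 2), Add(183, u)))) = Add(Rational(-8, 5), Mul(125, u), Mul(2, Pow(v, 2), Add(183, u))))
Add(Function('j')(69, 176), -4527) = Add(Add(Rational(-8, 5), Mul(125, 176), Mul(366, Pow(69, 2)), Mul(2, 176, Pow(69, 2))), -4527) = Add(Add(Rational(-8, 5), 22000, Mul(366, 4761), Mul(2, 176, 4761)), -4527) = Add(Add(Rational(-8, 5), 22000, 1742526, 1675872), -4527) = Add(Rational(17201982, 5), -4527) = Rational(17179347, 5)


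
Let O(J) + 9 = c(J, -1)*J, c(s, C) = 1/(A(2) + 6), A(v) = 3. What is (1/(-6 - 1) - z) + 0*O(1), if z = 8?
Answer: -57/7 ≈ -8.1429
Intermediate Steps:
c(s, C) = ⅑ (c(s, C) = 1/(3 + 6) = 1/9 = ⅑)
O(J) = -9 + J/9
(1/(-6 - 1) - z) + 0*O(1) = (1/(-6 - 1) - 1*8) + 0*(-9 + (⅑)*1) = (1/(-7) - 8) + 0*(-9 + ⅑) = (-⅐ - 8) + 0*(-80/9) = -57/7 + 0 = -57/7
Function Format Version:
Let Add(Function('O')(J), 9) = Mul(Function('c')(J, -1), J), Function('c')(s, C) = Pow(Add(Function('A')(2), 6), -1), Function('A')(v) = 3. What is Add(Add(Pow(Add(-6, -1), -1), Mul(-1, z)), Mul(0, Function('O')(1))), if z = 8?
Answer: Rational(-57, 7) ≈ -8.1429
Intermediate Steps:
Function('c')(s, C) = Rational(1, 9) (Function('c')(s, C) = Pow(Add(3, 6), -1) = Pow(9, -1) = Rational(1, 9))
Function('O')(J) = Add(-9, Mul(Rational(1, 9), J))
Add(Add(Pow(Add(-6, -1), -1), Mul(-1, z)), Mul(0, Function('O')(1))) = Add(Add(Pow(Add(-6, -1), -1), Mul(-1, 8)), Mul(0, Add(-9, Mul(Rational(1, 9), 1)))) = Add(Add(Pow(-7, -1), -8), Mul(0, Add(-9, Rational(1, 9)))) = Add(Add(Rational(-1, 7), -8), Mul(0, Rational(-80, 9))) = Add(Rational(-57, 7), 0) = Rational(-57, 7)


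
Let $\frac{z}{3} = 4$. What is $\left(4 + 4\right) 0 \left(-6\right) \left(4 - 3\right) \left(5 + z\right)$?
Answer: $0$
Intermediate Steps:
$z = 12$ ($z = 3 \cdot 4 = 12$)
$\left(4 + 4\right) 0 \left(-6\right) \left(4 - 3\right) \left(5 + z\right) = \left(4 + 4\right) 0 \left(-6\right) \left(4 - 3\right) \left(5 + 12\right) = 8 \cdot 0 \left(-6\right) 1 \cdot 17 = 0 \left(-6\right) 17 = 0 \cdot 17 = 0$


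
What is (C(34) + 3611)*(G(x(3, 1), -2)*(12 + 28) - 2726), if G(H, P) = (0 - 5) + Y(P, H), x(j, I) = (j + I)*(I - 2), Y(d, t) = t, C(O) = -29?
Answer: -11054052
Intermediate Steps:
x(j, I) = (-2 + I)*(I + j) (x(j, I) = (I + j)*(-2 + I) = (-2 + I)*(I + j))
G(H, P) = -5 + H (G(H, P) = (0 - 5) + H = -5 + H)
(C(34) + 3611)*(G(x(3, 1), -2)*(12 + 28) - 2726) = (-29 + 3611)*((-5 + (1² - 2*1 - 2*3 + 1*3))*(12 + 28) - 2726) = 3582*((-5 + (1 - 2 - 6 + 3))*40 - 2726) = 3582*((-5 - 4)*40 - 2726) = 3582*(-9*40 - 2726) = 3582*(-360 - 2726) = 3582*(-3086) = -11054052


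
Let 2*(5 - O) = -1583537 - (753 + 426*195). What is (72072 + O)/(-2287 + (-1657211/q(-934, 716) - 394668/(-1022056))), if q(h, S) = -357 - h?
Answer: -44512394598182/253519899827 ≈ -175.58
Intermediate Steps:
O = 833685 (O = 5 - (-1583537 - (753 + 426*195))/2 = 5 - (-1583537 - (753 + 83070))/2 = 5 - (-1583537 - 1*83823)/2 = 5 - (-1583537 - 83823)/2 = 5 - 1/2*(-1667360) = 5 + 833680 = 833685)
(72072 + O)/(-2287 + (-1657211/q(-934, 716) - 394668/(-1022056))) = (72072 + 833685)/(-2287 + (-1657211/(-357 - 1*(-934)) - 394668/(-1022056))) = 905757/(-2287 + (-1657211/(-357 + 934) - 394668*(-1/1022056))) = 905757/(-2287 + (-1657211/577 + 98667/255514)) = 905757/(-2287 - 423383680595/147431578) = 905757/(-760559699481/147431578) = 905757*(-147431578/760559699481) = -44512394598182/253519899827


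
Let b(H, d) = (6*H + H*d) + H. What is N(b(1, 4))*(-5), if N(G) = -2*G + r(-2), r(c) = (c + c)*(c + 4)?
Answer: 150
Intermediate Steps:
r(c) = 2*c*(4 + c) (r(c) = (2*c)*(4 + c) = 2*c*(4 + c))
b(H, d) = 7*H + H*d
N(G) = -8 - 2*G (N(G) = -2*G + 2*(-2)*(4 - 2) = -2*G + 2*(-2)*2 = -2*G - 8 = -8 - 2*G)
N(b(1, 4))*(-5) = (-8 - 2*(7 + 4))*(-5) = (-8 - 2*11)*(-5) = (-8 - 22)*(-5) = -30*(-5) = 150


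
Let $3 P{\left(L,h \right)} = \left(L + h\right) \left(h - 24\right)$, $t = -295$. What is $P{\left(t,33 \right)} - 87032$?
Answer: $-87818$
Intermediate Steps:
$P{\left(L,h \right)} = \frac{\left(-24 + h\right) \left(L + h\right)}{3}$ ($P{\left(L,h \right)} = \frac{\left(L + h\right) \left(h - 24\right)}{3} = \frac{\left(L + h\right) \left(-24 + h\right)}{3} = \frac{\left(-24 + h\right) \left(L + h\right)}{3}$)
$P{\left(t,33 \right)} - 87032 = \left(\left(-8\right) \left(-295\right) - 264 + \frac{33^{2}}{3} + \frac{1}{3} \left(-295\right) 33\right) - 87032 = \left(2360 - 264 + \frac{1}{3} \cdot 1089 - 3245\right) - 87032 = \left(2360 - 264 + 363 - 3245\right) - 87032 = -786 - 87032 = -87818$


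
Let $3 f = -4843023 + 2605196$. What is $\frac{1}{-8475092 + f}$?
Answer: $- \frac{3}{27663103} \approx -1.0845 \cdot 10^{-7}$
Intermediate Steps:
$f = - \frac{2237827}{3}$ ($f = \frac{-4843023 + 2605196}{3} = \frac{1}{3} \left(-2237827\right) = - \frac{2237827}{3} \approx -7.4594 \cdot 10^{5}$)
$\frac{1}{-8475092 + f} = \frac{1}{-8475092 - \frac{2237827}{3}} = \frac{1}{- \frac{27663103}{3}} = - \frac{3}{27663103}$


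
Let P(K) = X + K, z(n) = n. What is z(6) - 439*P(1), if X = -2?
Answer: 445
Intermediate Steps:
P(K) = -2 + K
z(6) - 439*P(1) = 6 - 439*(-2 + 1) = 6 - 439*(-1) = 6 + 439 = 445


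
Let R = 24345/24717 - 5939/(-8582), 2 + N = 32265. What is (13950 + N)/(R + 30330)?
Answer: 466798159982/306380693813 ≈ 1.5236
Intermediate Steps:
N = 32263 (N = -2 + 32265 = 32263)
R = 16939193/10101014 (R = 24345*(1/24717) - 5939*(-1/8582) = 8115/8239 + 5939/8582 = 16939193/10101014 ≈ 1.6770)
(13950 + N)/(R + 30330) = (13950 + 32263)/(16939193/10101014 + 30330) = 46213/(306380693813/10101014) = 46213*(10101014/306380693813) = 466798159982/306380693813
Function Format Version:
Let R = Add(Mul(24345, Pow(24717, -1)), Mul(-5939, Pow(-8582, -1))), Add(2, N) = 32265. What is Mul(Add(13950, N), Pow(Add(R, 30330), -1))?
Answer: Rational(466798159982, 306380693813) ≈ 1.5236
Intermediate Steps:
N = 32263 (N = Add(-2, 32265) = 32263)
R = Rational(16939193, 10101014) (R = Add(Mul(24345, Rational(1, 24717)), Mul(-5939, Rational(-1, 8582))) = Add(Rational(8115, 8239), Rational(5939, 8582)) = Rational(16939193, 10101014) ≈ 1.6770)
Mul(Add(13950, N), Pow(Add(R, 30330), -1)) = Mul(Add(13950, 32263), Pow(Add(Rational(16939193, 10101014), 30330), -1)) = Mul(46213, Pow(Rational(306380693813, 10101014), -1)) = Mul(46213, Rational(10101014, 306380693813)) = Rational(466798159982, 306380693813)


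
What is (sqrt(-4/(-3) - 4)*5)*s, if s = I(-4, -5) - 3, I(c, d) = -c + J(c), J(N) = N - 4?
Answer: -70*I*sqrt(6)/3 ≈ -57.155*I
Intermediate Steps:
J(N) = -4 + N
I(c, d) = -4 (I(c, d) = -c + (-4 + c) = -4)
s = -7 (s = -4 - 3 = -7)
(sqrt(-4/(-3) - 4)*5)*s = (sqrt(-4/(-3) - 4)*5)*(-7) = (sqrt(-4*(-1/3) - 4)*5)*(-7) = (sqrt(4/3 - 4)*5)*(-7) = (sqrt(-8/3)*5)*(-7) = ((2*I*sqrt(6)/3)*5)*(-7) = (10*I*sqrt(6)/3)*(-7) = -70*I*sqrt(6)/3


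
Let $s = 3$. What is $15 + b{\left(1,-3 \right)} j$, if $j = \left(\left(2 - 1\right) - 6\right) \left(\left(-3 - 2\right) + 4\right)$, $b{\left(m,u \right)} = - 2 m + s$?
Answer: $20$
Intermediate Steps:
$b{\left(m,u \right)} = 3 - 2 m$ ($b{\left(m,u \right)} = - 2 m + 3 = 3 - 2 m$)
$j = 5$ ($j = \left(1 - 6\right) \left(-5 + 4\right) = \left(-5\right) \left(-1\right) = 5$)
$15 + b{\left(1,-3 \right)} j = 15 + \left(3 - 2\right) 5 = 15 + 1 \cdot 5 = 15 + 5 = 20$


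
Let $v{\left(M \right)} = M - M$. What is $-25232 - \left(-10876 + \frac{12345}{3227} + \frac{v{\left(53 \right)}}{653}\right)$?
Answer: $- \frac{46339157}{3227} \approx -14360.0$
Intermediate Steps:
$v{\left(M \right)} = 0$
$-25232 - \left(-10876 + \frac{12345}{3227} + \frac{v{\left(53 \right)}}{653}\right) = -25232 + \left(10876 - \left(\frac{0}{653} + \frac{12345}{3227}\right)\right) = -25232 + \left(10876 - \left(0 \cdot \frac{1}{653} + 12345 \cdot \frac{1}{3227}\right)\right) = -25232 + \left(10876 - \left(0 + \frac{12345}{3227}\right)\right) = -25232 + \left(10876 - \frac{12345}{3227}\right) = -25232 + \frac{35084507}{3227} = - \frac{46339157}{3227}$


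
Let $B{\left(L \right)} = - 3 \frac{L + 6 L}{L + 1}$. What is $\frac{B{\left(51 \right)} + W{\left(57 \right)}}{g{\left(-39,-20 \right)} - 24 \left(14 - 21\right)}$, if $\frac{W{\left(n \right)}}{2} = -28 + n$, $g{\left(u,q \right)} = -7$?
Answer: $\frac{1945}{8372} \approx 0.23232$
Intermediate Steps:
$B{\left(L \right)} = - \frac{21 L}{1 + L}$ ($B{\left(L \right)} = - 3 \frac{7 L}{1 + L} = - \frac{21 L}{1 + L}$)
$W{\left(n \right)} = -56 + 2 n$ ($W{\left(n \right)} = 2 \left(-28 + n\right) = -56 + 2 n$)
$\frac{B{\left(51 \right)} + W{\left(57 \right)}}{g{\left(-39,-20 \right)} - 24 \left(14 - 21\right)} = \frac{\left(-21\right) 51 \frac{1}{1 + 51} + \left(-56 + 2 \cdot 57\right)}{-7 - 24 \left(14 - 21\right)} = \frac{\left(-21\right) 51 \cdot \frac{1}{52} + \left(-56 + 114\right)}{-7 - -168} = \frac{\left(-21\right) 51 \cdot \frac{1}{52} + 58}{-7 + 168} = \frac{- \frac{1071}{52} + 58}{161} = \frac{1945}{52} \cdot \frac{1}{161} = \frac{1945}{8372}$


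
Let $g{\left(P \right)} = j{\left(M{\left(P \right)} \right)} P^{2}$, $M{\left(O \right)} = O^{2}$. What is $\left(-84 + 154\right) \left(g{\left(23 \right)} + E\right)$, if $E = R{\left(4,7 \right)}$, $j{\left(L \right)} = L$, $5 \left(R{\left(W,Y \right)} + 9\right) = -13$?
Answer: $19588058$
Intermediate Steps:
$R{\left(W,Y \right)} = - \frac{58}{5}$ ($R{\left(W,Y \right)} = -9 + \frac{1}{5} \left(-13\right) = -9 - \frac{13}{5} = - \frac{58}{5}$)
$E = - \frac{58}{5} \approx -11.6$
$g{\left(P \right)} = P^{4}$ ($g{\left(P \right)} = P^{2} P^{2} = P^{4}$)
$\left(-84 + 154\right) \left(g{\left(23 \right)} + E\right) = \left(-84 + 154\right) \left(23^{4} - \frac{58}{5}\right) = 70 \left(279841 - \frac{58}{5}\right) = 70 \cdot \frac{1399147}{5} = 19588058$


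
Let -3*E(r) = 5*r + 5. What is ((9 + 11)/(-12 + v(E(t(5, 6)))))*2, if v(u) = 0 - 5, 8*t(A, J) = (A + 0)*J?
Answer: -40/17 ≈ -2.3529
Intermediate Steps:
t(A, J) = A*J/8 (t(A, J) = ((A + 0)*J)/8 = (A*J)/8 = A*J/8)
E(r) = -5/3 - 5*r/3 (E(r) = -(5*r + 5)/3 = -(5 + 5*r)/3 = -5/3 - 5*r/3)
v(u) = -5
((9 + 11)/(-12 + v(E(t(5, 6)))))*2 = ((9 + 11)/(-12 - 5))*2 = (20/(-17))*2 = (20*(-1/17))*2 = -20/17*2 = -40/17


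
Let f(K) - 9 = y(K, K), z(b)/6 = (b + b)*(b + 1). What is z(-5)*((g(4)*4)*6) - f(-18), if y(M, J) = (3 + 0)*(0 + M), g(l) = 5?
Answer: 28845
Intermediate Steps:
y(M, J) = 3*M
z(b) = 12*b*(1 + b) (z(b) = 6*((b + b)*(b + 1)) = 6*((2*b)*(1 + b)) = 6*(2*b*(1 + b)) = 12*b*(1 + b))
f(K) = 9 + 3*K
z(-5)*((g(4)*4)*6) - f(-18) = (12*(-5)*(1 - 5))*((5*4)*6) - (9 + 3*(-18)) = (12*(-5)*(-4))*(20*6) - (9 - 54) = 240*120 - 1*(-45) = 28800 + 45 = 28845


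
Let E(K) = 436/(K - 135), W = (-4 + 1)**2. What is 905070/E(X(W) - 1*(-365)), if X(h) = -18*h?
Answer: 15386190/109 ≈ 1.4116e+5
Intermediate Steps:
W = 9 (W = (-3)**2 = 9)
E(K) = 436/(-135 + K)
905070/E(X(W) - 1*(-365)) = 905070/((436/(-135 + (-18*9 - 1*(-365))))) = 905070/((436/(-135 + (-162 + 365)))) = 905070/((436/(-135 + 203))) = 905070/((436/68)) = 905070/((436*(1/68))) = 905070/(109/17) = 905070*(17/109) = 15386190/109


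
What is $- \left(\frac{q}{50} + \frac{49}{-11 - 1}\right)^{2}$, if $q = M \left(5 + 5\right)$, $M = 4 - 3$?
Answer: $- \frac{54289}{3600} \approx -15.08$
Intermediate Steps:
$M = 1$
$q = 10$ ($q = 1 \left(5 + 5\right) = 1 \cdot 10 = 10$)
$- \left(\frac{q}{50} + \frac{49}{-11 - 1}\right)^{2} = - \left(\frac{10}{50} + \frac{49}{-11 - 1}\right)^{2} = - \left(10 \cdot \frac{1}{50} + \frac{49}{-11 - 1}\right)^{2} = - \left(\frac{1}{5} + \frac{49}{-12}\right)^{2} = - \left(\frac{1}{5} + 49 \left(- \frac{1}{12}\right)\right)^{2} = - \left(\frac{1}{5} - \frac{49}{12}\right)^{2} = - \left(- \frac{233}{60}\right)^{2} = \left(-1\right) \frac{54289}{3600} = - \frac{54289}{3600}$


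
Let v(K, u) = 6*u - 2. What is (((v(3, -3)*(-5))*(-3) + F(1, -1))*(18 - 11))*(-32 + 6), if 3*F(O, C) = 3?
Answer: 54418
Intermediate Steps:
F(O, C) = 1 (F(O, C) = (⅓)*3 = 1)
v(K, u) = -2 + 6*u
(((v(3, -3)*(-5))*(-3) + F(1, -1))*(18 - 11))*(-32 + 6) = ((((-2 + 6*(-3))*(-5))*(-3) + 1)*(18 - 11))*(-32 + 6) = ((((-2 - 18)*(-5))*(-3) + 1)*7)*(-26) = ((-20*(-5)*(-3) + 1)*7)*(-26) = ((100*(-3) + 1)*7)*(-26) = ((-300 + 1)*7)*(-26) = -299*7*(-26) = -2093*(-26) = 54418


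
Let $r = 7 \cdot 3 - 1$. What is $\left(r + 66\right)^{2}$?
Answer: $7396$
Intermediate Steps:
$r = 20$ ($r = 21 - 1 = 20$)
$\left(r + 66\right)^{2} = \left(20 + 66\right)^{2} = 86^{2} = 7396$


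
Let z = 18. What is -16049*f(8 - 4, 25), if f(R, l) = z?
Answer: -288882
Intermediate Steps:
f(R, l) = 18
-16049*f(8 - 4, 25) = -16049*18 = -288882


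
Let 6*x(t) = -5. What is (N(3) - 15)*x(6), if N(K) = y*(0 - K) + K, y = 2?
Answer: 15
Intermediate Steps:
x(t) = -5/6 (x(t) = (1/6)*(-5) = -5/6)
N(K) = -K (N(K) = 2*(0 - K) + K = 2*(-K) + K = -2*K + K = -K)
(N(3) - 15)*x(6) = (-1*3 - 15)*(-5/6) = (-3 - 15)*(-5/6) = -18*(-5/6) = 15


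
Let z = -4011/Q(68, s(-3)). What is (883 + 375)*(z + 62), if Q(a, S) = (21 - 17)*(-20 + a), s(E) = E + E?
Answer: 1654899/32 ≈ 51716.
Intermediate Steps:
s(E) = 2*E
Q(a, S) = -80 + 4*a (Q(a, S) = 4*(-20 + a) = -80 + 4*a)
z = -1337/64 (z = -4011/(-80 + 4*68) = -4011/(-80 + 272) = -4011/192 = -4011*1/192 = -1337/64 ≈ -20.891)
(883 + 375)*(z + 62) = (883 + 375)*(-1337/64 + 62) = 1258*(2631/64) = 1654899/32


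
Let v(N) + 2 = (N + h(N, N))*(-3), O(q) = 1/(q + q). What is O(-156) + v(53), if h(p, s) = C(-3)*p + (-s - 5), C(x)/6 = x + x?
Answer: 1789943/312 ≈ 5737.0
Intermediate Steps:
C(x) = 12*x (C(x) = 6*(x + x) = 6*(2*x) = 12*x)
h(p, s) = -5 - s - 36*p (h(p, s) = (12*(-3))*p + (-s - 5) = -36*p + (-5 - s) = -5 - s - 36*p)
O(q) = 1/(2*q)
v(N) = 13 + 108*N (v(N) = -2 + (N + (-5 - N - 36*N))*(-3) = -2 + (N + (-5 - 37*N))*(-3) = -2 + (-5 - 36*N)*(-3) = -2 + (15 + 108*N) = 13 + 108*N)
O(-156) + v(53) = (1/2)/(-156) + (13 + 108*53) = (1/2)*(-1/156) + (13 + 5724) = -1/312 + 5737 = 1789943/312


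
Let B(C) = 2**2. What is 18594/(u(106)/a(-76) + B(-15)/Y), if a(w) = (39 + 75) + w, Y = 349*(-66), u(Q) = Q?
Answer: 4068794862/610363 ≈ 6666.2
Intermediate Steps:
B(C) = 4
Y = -23034
a(w) = 114 + w
18594/(u(106)/a(-76) + B(-15)/Y) = 18594/(106/(114 - 76) + 4/(-23034)) = 18594/(106/38 + 4*(-1/23034)) = 18594/(106*(1/38) - 2/11517) = 18594/(53/19 - 2/11517) = 18594/(610363/218823) = 18594*(218823/610363) = 4068794862/610363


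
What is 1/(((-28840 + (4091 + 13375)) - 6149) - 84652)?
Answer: -1/102175 ≈ -9.7871e-6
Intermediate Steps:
1/(((-28840 + (4091 + 13375)) - 6149) - 84652) = 1/(((-28840 + 17466) - 6149) - 84652) = 1/((-11374 - 6149) - 84652) = 1/(-17523 - 84652) = 1/(-102175) = -1/102175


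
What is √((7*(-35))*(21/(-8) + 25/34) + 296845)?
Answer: √1374752090/68 ≈ 545.26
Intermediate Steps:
√((7*(-35))*(21/(-8) + 25/34) + 296845) = √(-245*(21*(-⅛) + 25*(1/34)) + 296845) = √(-245*(-21/8 + 25/34) + 296845) = √(-245*(-257/136) + 296845) = √(62965/136 + 296845) = √(40433885/136) = √1374752090/68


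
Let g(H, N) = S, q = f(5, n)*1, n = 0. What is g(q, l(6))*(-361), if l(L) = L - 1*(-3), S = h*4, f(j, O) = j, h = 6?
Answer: -8664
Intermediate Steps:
q = 5 (q = 5*1 = 5)
S = 24 (S = 6*4 = 24)
l(L) = 3 + L (l(L) = L + 3 = 3 + L)
g(H, N) = 24
g(q, l(6))*(-361) = 24*(-361) = -8664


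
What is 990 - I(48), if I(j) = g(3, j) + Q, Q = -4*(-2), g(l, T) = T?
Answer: 934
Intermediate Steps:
Q = 8
I(j) = 8 + j (I(j) = j + 8 = 8 + j)
990 - I(48) = 990 - (8 + 48) = 990 - 1*56 = 990 - 56 = 934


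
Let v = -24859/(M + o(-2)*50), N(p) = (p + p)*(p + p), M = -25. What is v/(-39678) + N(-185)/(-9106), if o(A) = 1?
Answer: -67785794473/4516348350 ≈ -15.009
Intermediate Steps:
N(p) = 4*p² (N(p) = (2*p)*(2*p) = 4*p²)
v = -24859/25 (v = -24859/(-25 + 1*50) = -24859/(-25 + 50) = -24859/25 ≈ -994.36)
v/(-39678) + N(-185)/(-9106) = -24859/25/(-39678) + (4*(-185)²)/(-9106) = -24859/25*(-1/39678) + (4*34225)*(-1/9106) = 24859/991950 + 136900*(-1/9106) = 24859/991950 - 68450/4553 = -67785794473/4516348350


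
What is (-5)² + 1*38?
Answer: 63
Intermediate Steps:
(-5)² + 1*38 = 25 + 38 = 63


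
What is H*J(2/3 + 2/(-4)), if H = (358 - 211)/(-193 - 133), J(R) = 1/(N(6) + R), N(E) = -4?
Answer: 441/3749 ≈ 0.11763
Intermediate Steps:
J(R) = 1/(-4 + R)
H = -147/326 (H = 147/(-326) = 147*(-1/326) = -147/326 ≈ -0.45092)
H*J(2/3 + 2/(-4)) = -147/(326*(-4 + (2/3 + 2/(-4)))) = -147/(326*(-4 + (2*(1/3) + 2*(-1/4)))) = -147/(326*(-4 + (2/3 - 1/2))) = -147/(326*(-4 + 1/6)) = -147/(326*(-23/6)) = -147/326*(-6/23) = 441/3749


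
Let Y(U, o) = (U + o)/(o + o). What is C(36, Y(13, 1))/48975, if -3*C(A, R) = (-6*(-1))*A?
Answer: -24/16325 ≈ -0.0014701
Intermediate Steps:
Y(U, o) = (U + o)/(2*o) (Y(U, o) = (U + o)/((2*o)) = (U + o)*(1/(2*o)) = (U + o)/(2*o))
C(A, R) = -2*A (C(A, R) = -(-6*(-1))*A/3 = -2*A)
C(36, Y(13, 1))/48975 = -2*36/48975 = -72*1/48975 = -24/16325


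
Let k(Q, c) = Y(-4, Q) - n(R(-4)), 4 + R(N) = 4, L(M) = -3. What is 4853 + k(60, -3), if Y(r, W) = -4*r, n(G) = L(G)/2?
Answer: 9741/2 ≈ 4870.5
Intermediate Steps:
R(N) = 0 (R(N) = -4 + 4 = 0)
n(G) = -3/2
k(Q, c) = 35/2 (k(Q, c) = -4*(-4) - 1*(-3/2) = 16 + 3/2 = 35/2)
4853 + k(60, -3) = 4853 + 35/2 = 9741/2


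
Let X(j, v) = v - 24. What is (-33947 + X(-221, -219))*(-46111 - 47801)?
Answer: 3210851280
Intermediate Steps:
X(j, v) = -24 + v
(-33947 + X(-221, -219))*(-46111 - 47801) = (-33947 + (-24 - 219))*(-46111 - 47801) = (-33947 - 243)*(-93912) = -34190*(-93912) = 3210851280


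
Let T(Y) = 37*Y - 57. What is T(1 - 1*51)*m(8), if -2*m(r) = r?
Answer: 7628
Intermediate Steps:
m(r) = -r/2
T(Y) = -57 + 37*Y
T(1 - 1*51)*m(8) = (-57 + 37*(1 - 1*51))*(-½*8) = (-57 + 37*(1 - 51))*(-4) = (-57 + 37*(-50))*(-4) = (-57 - 1850)*(-4) = -1907*(-4) = 7628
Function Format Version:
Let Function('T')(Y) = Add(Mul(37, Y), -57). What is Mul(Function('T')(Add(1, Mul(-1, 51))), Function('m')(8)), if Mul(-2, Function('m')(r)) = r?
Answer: 7628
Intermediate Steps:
Function('m')(r) = Mul(Rational(-1, 2), r)
Function('T')(Y) = Add(-57, Mul(37, Y))
Mul(Function('T')(Add(1, Mul(-1, 51))), Function('m')(8)) = Mul(Add(-57, Mul(37, Add(1, Mul(-1, 51)))), Mul(Rational(-1, 2), 8)) = Mul(Add(-57, Mul(37, Add(1, -51))), -4) = Mul(Add(-57, Mul(37, -50)), -4) = Mul(Add(-57, -1850), -4) = Mul(-1907, -4) = 7628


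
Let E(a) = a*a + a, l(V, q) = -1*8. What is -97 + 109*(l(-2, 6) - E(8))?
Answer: -8817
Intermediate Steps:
l(V, q) = -8
E(a) = a + a² (E(a) = a² + a = a + a²)
-97 + 109*(l(-2, 6) - E(8)) = -97 + 109*(-8 - 8*(1 + 8)) = -97 + 109*(-8 - 8*9) = -97 + 109*(-8 - 1*72) = -97 + 109*(-8 - 72) = -97 + 109*(-80) = -97 - 8720 = -8817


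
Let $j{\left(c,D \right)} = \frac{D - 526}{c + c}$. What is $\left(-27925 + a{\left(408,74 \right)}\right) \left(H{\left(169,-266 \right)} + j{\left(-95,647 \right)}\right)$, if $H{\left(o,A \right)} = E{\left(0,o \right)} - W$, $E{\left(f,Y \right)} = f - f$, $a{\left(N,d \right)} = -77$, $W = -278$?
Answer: $- \frac{737838699}{95} \approx -7.7667 \cdot 10^{6}$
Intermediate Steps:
$E{\left(f,Y \right)} = 0$
$H{\left(o,A \right)} = 278$ ($H{\left(o,A \right)} = 0 - -278 = 0 + 278 = 278$)
$j{\left(c,D \right)} = \frac{-526 + D}{2 c}$
$\left(-27925 + a{\left(408,74 \right)}\right) \left(H{\left(169,-266 \right)} + j{\left(-95,647 \right)}\right) = \left(-27925 - 77\right) \left(278 + \frac{-526 + 647}{2 \left(-95\right)}\right) = - 28002 \left(278 + \frac{1}{2} \left(- \frac{1}{95}\right) 121\right) = - 28002 \left(278 - \frac{121}{190}\right) = \left(-28002\right) \frac{52699}{190} = - \frac{737838699}{95}$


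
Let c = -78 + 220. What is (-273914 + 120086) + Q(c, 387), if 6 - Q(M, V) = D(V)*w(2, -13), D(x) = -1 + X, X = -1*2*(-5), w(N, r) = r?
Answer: -153705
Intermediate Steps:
X = 10 (X = -2*(-5) = 10)
c = 142
D(x) = 9 (D(x) = -1 + 10 = 9)
Q(M, V) = 123 (Q(M, V) = 6 - 9*(-13) = 6 - 1*(-117) = 6 + 117 = 123)
(-273914 + 120086) + Q(c, 387) = (-273914 + 120086) + 123 = -153828 + 123 = -153705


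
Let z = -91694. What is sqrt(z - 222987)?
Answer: I*sqrt(314681) ≈ 560.96*I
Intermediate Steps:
sqrt(z - 222987) = sqrt(-91694 - 222987) = sqrt(-314681) = I*sqrt(314681)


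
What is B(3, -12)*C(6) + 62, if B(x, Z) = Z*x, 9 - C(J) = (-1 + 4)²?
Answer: 62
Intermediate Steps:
C(J) = 0 (C(J) = 9 - (-1 + 4)² = 9 - 1*3² = 9 - 1*9 = 9 - 9 = 0)
B(3, -12)*C(6) + 62 = -12*3*0 + 62 = -36*0 + 62 = 0 + 62 = 62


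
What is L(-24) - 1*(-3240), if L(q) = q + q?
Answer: 3192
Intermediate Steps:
L(q) = 2*q
L(-24) - 1*(-3240) = 2*(-24) - 1*(-3240) = -48 + 3240 = 3192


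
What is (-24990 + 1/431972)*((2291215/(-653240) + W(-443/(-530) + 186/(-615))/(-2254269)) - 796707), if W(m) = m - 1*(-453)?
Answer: 27520773342800747058278942390861/1382273023635607323360 ≈ 1.9910e+10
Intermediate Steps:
W(m) = 453 + m (W(m) = m + 453 = 453 + m)
(-24990 + 1/431972)*((2291215/(-653240) + W(-443/(-530) + 186/(-615))/(-2254269)) - 796707) = (-24990 + 1/431972)*((2291215/(-653240) + (453 + (-443/(-530) + 186/(-615)))/(-2254269)) - 796707) = (-24990 + 1/431972)*((2291215*(-1/653240) + (453 + (-443*(-1/530) + 186*(-1/615)))*(-1/2254269)) - 796707) = -10794980279*((-458243/130648 + (453 + (443/530 - 62/205))*(-1/2254269)) - 796707)/431972 = -10794980279*((-458243/130648 + (453 + 11591/21730)*(-1/2254269)) - 796707)/431972 = -10794980279*((-458243/130648 + (9855281/21730)*(-1/2254269)) - 796707)/431972 = -10794980279*((-458243/130648 - 9855281/48985265370) - 796707)/431972 = -10794980279*(-11224221265848499/3199913475029880 - 796707)/431972 = -10794980279/431972*(-2549404689171896453659/3199913475029880) = 27520773342800747058278942390861/1382273023635607323360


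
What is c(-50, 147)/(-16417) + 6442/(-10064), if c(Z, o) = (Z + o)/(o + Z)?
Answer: -52884189/82610344 ≈ -0.64016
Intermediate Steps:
c(Z, o) = 1 (c(Z, o) = (Z + o)/(Z + o) = 1)
c(-50, 147)/(-16417) + 6442/(-10064) = 1/(-16417) + 6442/(-10064) = 1*(-1/16417) + 6442*(-1/10064) = -1/16417 - 3221/5032 = -52884189/82610344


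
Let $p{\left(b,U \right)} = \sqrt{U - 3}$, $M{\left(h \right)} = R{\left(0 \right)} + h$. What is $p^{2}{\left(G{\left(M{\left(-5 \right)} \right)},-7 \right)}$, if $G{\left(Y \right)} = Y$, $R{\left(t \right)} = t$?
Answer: $-10$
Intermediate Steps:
$M{\left(h \right)} = h$ ($M{\left(h \right)} = 0 + h = h$)
$p{\left(b,U \right)} = \sqrt{-3 + U}$ ($p{\left(b,U \right)} = \sqrt{U - 3} = \sqrt{-3 + U}$)
$p^{2}{\left(G{\left(M{\left(-5 \right)} \right)},-7 \right)} = \left(\sqrt{-3 - 7}\right)^{2} = \left(\sqrt{-10}\right)^{2} = \left(i \sqrt{10}\right)^{2} = -10$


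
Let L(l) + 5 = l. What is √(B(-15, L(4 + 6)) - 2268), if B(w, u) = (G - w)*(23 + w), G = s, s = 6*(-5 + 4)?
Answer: 6*I*√61 ≈ 46.862*I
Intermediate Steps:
L(l) = -5 + l
s = -6 (s = 6*(-1) = -6)
G = -6
B(w, u) = (-6 - w)*(23 + w)
√(B(-15, L(4 + 6)) - 2268) = √((-138 - 1*(-15)² - 29*(-15)) - 2268) = √((-138 - 1*225 + 435) - 2268) = √((-138 - 225 + 435) - 2268) = √(72 - 2268) = √(-2196) = 6*I*√61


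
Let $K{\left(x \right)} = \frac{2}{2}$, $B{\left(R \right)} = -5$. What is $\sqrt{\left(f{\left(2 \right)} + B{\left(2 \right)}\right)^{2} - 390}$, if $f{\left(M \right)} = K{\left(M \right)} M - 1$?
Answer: $i \sqrt{374} \approx 19.339 i$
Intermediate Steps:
$K{\left(x \right)} = 1$ ($K{\left(x \right)} = 2 \cdot \frac{1}{2} = 1$)
$f{\left(M \right)} = -1 + M$ ($f{\left(M \right)} = 1 M - 1 = M - 1 = -1 + M$)
$\sqrt{\left(f{\left(2 \right)} + B{\left(2 \right)}\right)^{2} - 390} = \sqrt{\left(\left(-1 + 2\right) - 5\right)^{2} - 390} = \sqrt{\left(1 - 5\right)^{2} - 390} = \sqrt{\left(-4\right)^{2} - 390} = \sqrt{16 - 390} = \sqrt{-374} = i \sqrt{374}$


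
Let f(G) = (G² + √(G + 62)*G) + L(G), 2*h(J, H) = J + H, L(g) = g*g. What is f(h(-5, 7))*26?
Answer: 52 + 78*√7 ≈ 258.37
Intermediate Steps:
L(g) = g²
h(J, H) = H/2 + J/2 (h(J, H) = (J + H)/2 = (H + J)/2 = H/2 + J/2)
f(G) = 2*G² + G*√(62 + G) (f(G) = (G² + √(G + 62)*G) + G² = (G² + √(62 + G)*G) + G² = (G² + G*√(62 + G)) + G² = 2*G² + G*√(62 + G))
f(h(-5, 7))*26 = (((½)*7 + (½)*(-5))*(√(62 + ((½)*7 + (½)*(-5))) + 2*((½)*7 + (½)*(-5))))*26 = ((7/2 - 5/2)*(√(62 + (7/2 - 5/2)) + 2*(7/2 - 5/2)))*26 = (1*(√(62 + 1) + 2*1))*26 = (1*(√63 + 2))*26 = (1*(3*√7 + 2))*26 = (1*(2 + 3*√7))*26 = (2 + 3*√7)*26 = 52 + 78*√7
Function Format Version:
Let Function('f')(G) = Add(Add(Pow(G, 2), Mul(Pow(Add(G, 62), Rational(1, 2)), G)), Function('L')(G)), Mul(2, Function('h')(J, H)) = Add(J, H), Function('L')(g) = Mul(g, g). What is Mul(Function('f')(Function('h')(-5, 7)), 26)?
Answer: Add(52, Mul(78, Pow(7, Rational(1, 2)))) ≈ 258.37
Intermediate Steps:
Function('L')(g) = Pow(g, 2)
Function('h')(J, H) = Add(Mul(Rational(1, 2), H), Mul(Rational(1, 2), J)) (Function('h')(J, H) = Mul(Rational(1, 2), Add(J, H)) = Mul(Rational(1, 2), Add(H, J)) = Add(Mul(Rational(1, 2), H), Mul(Rational(1, 2), J)))
Function('f')(G) = Add(Mul(2, Pow(G, 2)), Mul(G, Pow(Add(62, G), Rational(1, 2)))) (Function('f')(G) = Add(Add(Pow(G, 2), Mul(Pow(Add(G, 62), Rational(1, 2)), G)), Pow(G, 2)) = Add(Add(Pow(G, 2), Mul(Pow(Add(62, G), Rational(1, 2)), G)), Pow(G, 2)) = Add(Add(Pow(G, 2), Mul(G, Pow(Add(62, G), Rational(1, 2)))), Pow(G, 2)) = Add(Mul(2, Pow(G, 2)), Mul(G, Pow(Add(62, G), Rational(1, 2)))))
Mul(Function('f')(Function('h')(-5, 7)), 26) = Mul(Mul(Add(Mul(Rational(1, 2), 7), Mul(Rational(1, 2), -5)), Add(Pow(Add(62, Add(Mul(Rational(1, 2), 7), Mul(Rational(1, 2), -5))), Rational(1, 2)), Mul(2, Add(Mul(Rational(1, 2), 7), Mul(Rational(1, 2), -5))))), 26) = Mul(Mul(Add(Rational(7, 2), Rational(-5, 2)), Add(Pow(Add(62, Add(Rational(7, 2), Rational(-5, 2))), Rational(1, 2)), Mul(2, Add(Rational(7, 2), Rational(-5, 2))))), 26) = Mul(Mul(1, Add(Pow(Add(62, 1), Rational(1, 2)), Mul(2, 1))), 26) = Mul(Mul(1, Add(Pow(63, Rational(1, 2)), 2)), 26) = Mul(Mul(1, Add(Mul(3, Pow(7, Rational(1, 2))), 2)), 26) = Mul(Mul(1, Add(2, Mul(3, Pow(7, Rational(1, 2))))), 26) = Mul(Add(2, Mul(3, Pow(7, Rational(1, 2)))), 26) = Add(52, Mul(78, Pow(7, Rational(1, 2))))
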